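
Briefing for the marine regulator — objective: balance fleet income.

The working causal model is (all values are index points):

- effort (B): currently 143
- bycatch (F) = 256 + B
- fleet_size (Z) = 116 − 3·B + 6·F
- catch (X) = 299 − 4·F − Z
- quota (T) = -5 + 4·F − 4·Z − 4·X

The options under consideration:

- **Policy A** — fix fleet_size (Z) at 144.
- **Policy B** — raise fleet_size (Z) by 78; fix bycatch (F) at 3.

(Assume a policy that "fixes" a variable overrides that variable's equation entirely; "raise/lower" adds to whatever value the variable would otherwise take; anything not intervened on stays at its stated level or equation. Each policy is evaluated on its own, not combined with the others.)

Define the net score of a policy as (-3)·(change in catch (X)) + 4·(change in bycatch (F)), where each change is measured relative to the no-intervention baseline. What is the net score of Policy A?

Baseline:
  B = 143
  F = 256 + 143 = 399
  Z = 116 − 3·143 + 6·399 = 2081
  X = 299 − 4·399 − 2081 = -3378
Policy A (Z := 144):
  B = 143
  F = 256 + 143 = 399
  Z = 144
  X = 299 − 4·399 − 144 = -1441
ΔX = -1441 − (-3378) = 1937; ΔF = 399 − 399 = 0
Score = (-3)·1937 + 4·0 = -5811

-5811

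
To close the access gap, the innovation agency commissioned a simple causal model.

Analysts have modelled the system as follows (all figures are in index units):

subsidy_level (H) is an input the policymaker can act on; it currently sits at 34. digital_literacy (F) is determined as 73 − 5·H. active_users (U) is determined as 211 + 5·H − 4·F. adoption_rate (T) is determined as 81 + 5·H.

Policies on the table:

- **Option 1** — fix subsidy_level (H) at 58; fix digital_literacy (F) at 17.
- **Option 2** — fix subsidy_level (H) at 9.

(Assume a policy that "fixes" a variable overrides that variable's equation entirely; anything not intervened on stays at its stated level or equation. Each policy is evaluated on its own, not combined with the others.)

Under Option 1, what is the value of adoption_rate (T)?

371

Option 1 (H := 58, F := 17):
  H = 58
  T = 81 + 5·58 = 371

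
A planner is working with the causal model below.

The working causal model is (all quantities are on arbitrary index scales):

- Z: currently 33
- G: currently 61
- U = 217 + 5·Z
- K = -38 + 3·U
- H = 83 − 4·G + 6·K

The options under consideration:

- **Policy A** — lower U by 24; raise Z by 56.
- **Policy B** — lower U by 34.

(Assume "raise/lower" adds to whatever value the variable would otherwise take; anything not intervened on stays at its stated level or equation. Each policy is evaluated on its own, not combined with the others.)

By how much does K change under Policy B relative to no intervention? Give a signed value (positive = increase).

Baseline:
  Z = 33
  U = 217 + 5·33 = 382
  K = -38 + 3·382 = 1108
Policy B (U − 34):
  Z = 33
  U = 217 + 5·33 (−34 from intervention) = 348
  K = -38 + 3·348 = 1006
Change in K: 1006 − 1108 = -102

-102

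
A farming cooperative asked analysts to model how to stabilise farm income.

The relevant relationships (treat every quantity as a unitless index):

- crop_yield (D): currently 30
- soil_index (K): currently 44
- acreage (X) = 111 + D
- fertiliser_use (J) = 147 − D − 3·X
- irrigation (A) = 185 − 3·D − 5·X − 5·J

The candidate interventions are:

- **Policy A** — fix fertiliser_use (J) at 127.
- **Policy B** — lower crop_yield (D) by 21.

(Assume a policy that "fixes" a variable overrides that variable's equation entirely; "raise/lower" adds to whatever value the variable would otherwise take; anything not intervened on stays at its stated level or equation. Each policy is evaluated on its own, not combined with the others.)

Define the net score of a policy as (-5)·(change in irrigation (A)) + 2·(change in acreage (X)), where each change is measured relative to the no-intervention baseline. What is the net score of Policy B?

1218

Baseline:
  D = 30
  X = 111 + 30 = 141
  J = 147 − 30 − 3·141 = -306
  A = 185 − 3·30 − 5·141 − 5·(-306) = 920
Policy B (D − 21):
  D = 30 − 21 = 9
  X = 111 + 9 = 120
  J = 147 − 9 − 3·120 = -222
  A = 185 − 3·9 − 5·120 − 5·(-222) = 668
ΔA = 668 − 920 = -252; ΔX = 120 − 141 = -21
Score = (-5)·(-252) + 2·(-21) = 1218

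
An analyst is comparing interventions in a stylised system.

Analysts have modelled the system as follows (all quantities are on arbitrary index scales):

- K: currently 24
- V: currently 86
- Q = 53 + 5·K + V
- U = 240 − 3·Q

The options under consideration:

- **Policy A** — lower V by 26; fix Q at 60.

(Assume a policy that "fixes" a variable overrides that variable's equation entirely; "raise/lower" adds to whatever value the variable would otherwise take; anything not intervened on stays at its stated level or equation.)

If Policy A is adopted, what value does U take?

60

Policy A (V − 26, Q := 60):
  K = 24
  V = 86 − 26 = 60
  Q = 60
  U = 240 − 3·60 = 60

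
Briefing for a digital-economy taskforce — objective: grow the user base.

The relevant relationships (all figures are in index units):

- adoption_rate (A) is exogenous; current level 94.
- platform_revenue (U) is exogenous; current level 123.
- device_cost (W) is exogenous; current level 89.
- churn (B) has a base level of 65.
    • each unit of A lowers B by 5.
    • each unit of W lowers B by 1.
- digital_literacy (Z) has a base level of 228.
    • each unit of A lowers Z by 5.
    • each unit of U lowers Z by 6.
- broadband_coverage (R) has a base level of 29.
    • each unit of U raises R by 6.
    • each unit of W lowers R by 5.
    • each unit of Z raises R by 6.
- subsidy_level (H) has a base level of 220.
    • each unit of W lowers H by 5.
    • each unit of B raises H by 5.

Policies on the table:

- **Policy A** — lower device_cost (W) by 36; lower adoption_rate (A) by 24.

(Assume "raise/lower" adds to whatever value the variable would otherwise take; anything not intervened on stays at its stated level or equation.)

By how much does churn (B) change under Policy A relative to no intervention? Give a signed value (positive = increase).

Baseline:
  A = 94
  W = 89
  B = 65 − 5·94 − 89 = -494
Policy A (W − 36, A − 24):
  A = 94 − 24 = 70
  W = 89 − 36 = 53
  B = 65 − 5·70 − 53 = -338
Change in B: -338 − (-494) = 156

156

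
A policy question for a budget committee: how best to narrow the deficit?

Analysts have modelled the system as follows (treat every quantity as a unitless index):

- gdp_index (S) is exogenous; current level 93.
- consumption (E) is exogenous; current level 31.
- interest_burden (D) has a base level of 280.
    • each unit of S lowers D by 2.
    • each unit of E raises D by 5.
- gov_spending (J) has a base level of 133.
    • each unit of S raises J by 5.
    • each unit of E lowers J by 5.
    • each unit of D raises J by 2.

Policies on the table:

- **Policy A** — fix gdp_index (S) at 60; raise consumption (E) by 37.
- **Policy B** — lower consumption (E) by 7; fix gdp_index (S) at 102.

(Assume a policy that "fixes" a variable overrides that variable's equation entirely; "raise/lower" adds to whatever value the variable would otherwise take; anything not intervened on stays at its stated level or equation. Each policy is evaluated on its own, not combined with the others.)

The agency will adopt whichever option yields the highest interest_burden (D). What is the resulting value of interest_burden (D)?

500

Policy A (S := 60, E + 37):
  S = 60
  E = 31 + 37 = 68
  D = 280 − 2·60 + 5·68 = 500
Policy B (E − 7, S := 102):
  S = 102
  E = 31 − 7 = 24
  D = 280 − 2·102 + 5·24 = 196
Comparing — Policy A: D=500, Policy B: D=196. Highest is 500 (Policy A).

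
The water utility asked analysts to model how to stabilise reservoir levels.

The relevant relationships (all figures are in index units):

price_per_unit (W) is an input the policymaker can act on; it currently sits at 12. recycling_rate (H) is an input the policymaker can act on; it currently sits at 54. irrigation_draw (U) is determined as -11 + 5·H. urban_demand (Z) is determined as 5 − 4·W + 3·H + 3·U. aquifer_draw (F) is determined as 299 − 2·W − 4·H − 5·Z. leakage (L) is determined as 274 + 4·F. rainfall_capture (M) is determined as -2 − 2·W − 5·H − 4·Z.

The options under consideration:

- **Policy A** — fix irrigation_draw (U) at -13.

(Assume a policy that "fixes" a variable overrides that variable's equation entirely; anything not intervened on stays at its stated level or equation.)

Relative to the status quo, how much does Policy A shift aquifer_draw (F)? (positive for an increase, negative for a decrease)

Baseline:
  W = 12
  H = 54
  U = -11 + 5·54 = 259
  Z = 5 − 4·12 + 3·54 + 3·259 = 896
  F = 299 − 2·12 − 4·54 − 5·896 = -4421
Policy A (U := -13):
  W = 12
  H = 54
  U = -13
  Z = 5 − 4·12 + 3·54 + 3·(-13) = 80
  F = 299 − 2·12 − 4·54 − 5·80 = -341
Change in F: -341 − (-4421) = 4080

4080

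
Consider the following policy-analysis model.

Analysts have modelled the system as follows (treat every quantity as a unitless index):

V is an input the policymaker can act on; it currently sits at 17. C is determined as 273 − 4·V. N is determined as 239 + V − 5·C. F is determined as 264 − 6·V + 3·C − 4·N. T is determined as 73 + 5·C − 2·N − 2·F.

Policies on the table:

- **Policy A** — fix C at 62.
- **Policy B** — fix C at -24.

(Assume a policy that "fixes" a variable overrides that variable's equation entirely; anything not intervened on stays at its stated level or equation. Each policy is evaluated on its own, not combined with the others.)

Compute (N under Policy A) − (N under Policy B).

Policy A (C := 62):
  V = 17
  C = 62
  N = 239 + 17 − 5·62 = -54
Policy B (C := -24):
  V = 17
  C = -24
  N = 239 + 17 − 5·(-24) = 376
N: -54 − 376 = -430

-430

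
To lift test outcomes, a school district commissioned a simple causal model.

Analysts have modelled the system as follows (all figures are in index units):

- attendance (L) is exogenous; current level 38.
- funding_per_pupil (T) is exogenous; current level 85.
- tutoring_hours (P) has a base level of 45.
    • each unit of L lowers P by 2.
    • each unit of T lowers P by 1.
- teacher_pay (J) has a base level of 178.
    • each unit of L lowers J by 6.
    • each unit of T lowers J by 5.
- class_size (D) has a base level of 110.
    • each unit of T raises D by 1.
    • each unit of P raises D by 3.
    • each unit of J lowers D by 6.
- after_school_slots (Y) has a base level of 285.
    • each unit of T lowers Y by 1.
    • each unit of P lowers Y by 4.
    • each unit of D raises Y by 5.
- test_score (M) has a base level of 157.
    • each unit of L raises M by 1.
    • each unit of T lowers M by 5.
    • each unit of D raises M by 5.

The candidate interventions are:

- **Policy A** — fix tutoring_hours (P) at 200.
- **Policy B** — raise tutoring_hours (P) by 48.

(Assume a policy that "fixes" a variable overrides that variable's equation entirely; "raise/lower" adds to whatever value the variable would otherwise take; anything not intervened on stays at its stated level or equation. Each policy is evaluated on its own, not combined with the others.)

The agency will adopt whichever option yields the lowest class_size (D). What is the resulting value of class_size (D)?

Policy A (P := 200):
  L = 38
  T = 85
  P = 200
  J = 178 − 6·38 − 5·85 = -475
  D = 110 + 85 + 3·200 − 6·(-475) = 3645
Policy B (P + 48):
  L = 38
  T = 85
  P = 45 − 2·38 − 85 (+48 from intervention) = -68
  J = 178 − 6·38 − 5·85 = -475
  D = 110 + 85 + 3·(-68) − 6·(-475) = 2841
Comparing — Policy A: D=3645, Policy B: D=2841. Lowest is 2841 (Policy B).

2841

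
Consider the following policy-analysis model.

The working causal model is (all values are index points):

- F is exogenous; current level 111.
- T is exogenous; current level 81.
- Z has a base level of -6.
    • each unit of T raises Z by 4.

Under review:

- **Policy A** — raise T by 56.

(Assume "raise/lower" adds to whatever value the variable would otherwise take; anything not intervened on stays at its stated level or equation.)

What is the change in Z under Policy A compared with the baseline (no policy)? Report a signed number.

Baseline:
  T = 81
  Z = -6 + 4·81 = 318
Policy A (T + 56):
  T = 81 + 56 = 137
  Z = -6 + 4·137 = 542
Change in Z: 542 − 318 = 224

224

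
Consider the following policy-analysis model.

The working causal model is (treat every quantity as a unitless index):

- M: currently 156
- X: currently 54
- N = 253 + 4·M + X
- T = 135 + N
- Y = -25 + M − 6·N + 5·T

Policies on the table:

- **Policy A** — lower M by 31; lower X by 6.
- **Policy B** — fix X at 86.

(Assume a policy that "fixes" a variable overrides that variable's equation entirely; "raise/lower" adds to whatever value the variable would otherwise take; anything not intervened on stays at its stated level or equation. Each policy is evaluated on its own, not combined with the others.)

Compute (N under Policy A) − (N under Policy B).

Policy A (M − 31, X − 6):
  M = 156 − 31 = 125
  X = 54 − 6 = 48
  N = 253 + 4·125 + 48 = 801
Policy B (X := 86):
  M = 156
  X = 86
  N = 253 + 4·156 + 86 = 963
N: 801 − 963 = -162

-162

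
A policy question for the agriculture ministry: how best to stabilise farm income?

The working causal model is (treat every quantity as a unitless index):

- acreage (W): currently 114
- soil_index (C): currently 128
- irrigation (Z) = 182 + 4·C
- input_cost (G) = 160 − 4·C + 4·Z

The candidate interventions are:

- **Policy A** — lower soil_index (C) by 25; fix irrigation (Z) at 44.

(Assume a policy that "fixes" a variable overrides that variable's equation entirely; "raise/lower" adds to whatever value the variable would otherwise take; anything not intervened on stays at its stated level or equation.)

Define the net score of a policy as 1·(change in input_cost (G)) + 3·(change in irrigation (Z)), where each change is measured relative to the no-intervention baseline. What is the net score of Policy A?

-4450

Baseline:
  C = 128
  Z = 182 + 4·128 = 694
  G = 160 − 4·128 + 4·694 = 2424
Policy A (C − 25, Z := 44):
  C = 128 − 25 = 103
  Z = 44
  G = 160 − 4·103 + 4·44 = -76
ΔG = -76 − 2424 = -2500; ΔZ = 44 − 694 = -650
Score = 1·(-2500) + 3·(-650) = -4450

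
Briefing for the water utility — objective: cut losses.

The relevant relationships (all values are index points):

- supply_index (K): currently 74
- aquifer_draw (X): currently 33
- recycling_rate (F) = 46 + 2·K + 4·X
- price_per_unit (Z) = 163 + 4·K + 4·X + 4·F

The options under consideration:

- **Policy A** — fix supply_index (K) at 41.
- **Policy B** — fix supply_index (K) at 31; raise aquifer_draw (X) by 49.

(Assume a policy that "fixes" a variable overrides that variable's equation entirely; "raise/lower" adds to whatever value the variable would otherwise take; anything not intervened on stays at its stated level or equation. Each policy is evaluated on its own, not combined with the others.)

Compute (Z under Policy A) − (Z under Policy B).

Policy A (K := 41):
  K = 41
  X = 33
  F = 46 + 2·41 + 4·33 = 260
  Z = 163 + 4·41 + 4·33 + 4·260 = 1499
Policy B (K := 31, X + 49):
  K = 31
  X = 33 + 49 = 82
  F = 46 + 2·31 + 4·82 = 436
  Z = 163 + 4·31 + 4·82 + 4·436 = 2359
Z: 1499 − 2359 = -860

-860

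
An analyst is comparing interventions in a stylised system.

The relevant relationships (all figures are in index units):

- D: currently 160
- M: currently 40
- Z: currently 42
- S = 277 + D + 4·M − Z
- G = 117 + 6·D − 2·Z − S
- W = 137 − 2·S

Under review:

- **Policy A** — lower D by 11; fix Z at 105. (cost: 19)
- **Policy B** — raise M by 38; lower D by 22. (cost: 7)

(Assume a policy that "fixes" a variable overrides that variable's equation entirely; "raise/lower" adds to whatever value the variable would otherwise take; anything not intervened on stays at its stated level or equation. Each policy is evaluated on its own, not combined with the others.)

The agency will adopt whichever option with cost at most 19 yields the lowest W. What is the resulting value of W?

Policy A (D − 11, Z := 105):
  D = 160 − 11 = 149
  M = 40
  Z = 105
  S = 277 + 149 + 4·40 − 105 = 481
  W = 137 − 2·481 = -825
Policy B (M + 38, D − 22):
  D = 160 − 22 = 138
  M = 40 + 38 = 78
  Z = 42
  S = 277 + 138 + 4·78 − 42 = 685
  W = 137 − 2·685 = -1233
Comparing — Policy A: W=-825, Policy B: W=-1233. Lowest is -1233 (Policy B).

-1233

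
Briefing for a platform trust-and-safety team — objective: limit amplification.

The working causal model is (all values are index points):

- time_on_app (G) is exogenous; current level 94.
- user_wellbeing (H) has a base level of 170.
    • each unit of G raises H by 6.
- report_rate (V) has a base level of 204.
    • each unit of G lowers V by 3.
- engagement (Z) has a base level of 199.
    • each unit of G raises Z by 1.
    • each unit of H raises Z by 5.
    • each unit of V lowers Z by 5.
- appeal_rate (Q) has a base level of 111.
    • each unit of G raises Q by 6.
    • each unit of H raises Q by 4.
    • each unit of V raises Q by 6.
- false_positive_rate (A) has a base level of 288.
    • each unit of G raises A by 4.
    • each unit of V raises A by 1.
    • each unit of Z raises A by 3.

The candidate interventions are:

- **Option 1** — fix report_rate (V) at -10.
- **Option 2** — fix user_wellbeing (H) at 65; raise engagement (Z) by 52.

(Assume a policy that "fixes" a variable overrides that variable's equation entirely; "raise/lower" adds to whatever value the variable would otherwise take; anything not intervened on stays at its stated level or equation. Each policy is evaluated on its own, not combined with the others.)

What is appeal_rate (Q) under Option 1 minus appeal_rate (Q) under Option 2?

3084

Option 1 (V := -10):
  G = 94
  H = 170 + 6·94 = 734
  V = -10
  Q = 111 + 6·94 + 4·734 + 6·(-10) = 3551
Option 2 (H := 65, Z + 52):
  G = 94
  H = 65
  V = 204 − 3·94 = -78
  Q = 111 + 6·94 + 4·65 + 6·(-78) = 467
Q: 3551 − 467 = 3084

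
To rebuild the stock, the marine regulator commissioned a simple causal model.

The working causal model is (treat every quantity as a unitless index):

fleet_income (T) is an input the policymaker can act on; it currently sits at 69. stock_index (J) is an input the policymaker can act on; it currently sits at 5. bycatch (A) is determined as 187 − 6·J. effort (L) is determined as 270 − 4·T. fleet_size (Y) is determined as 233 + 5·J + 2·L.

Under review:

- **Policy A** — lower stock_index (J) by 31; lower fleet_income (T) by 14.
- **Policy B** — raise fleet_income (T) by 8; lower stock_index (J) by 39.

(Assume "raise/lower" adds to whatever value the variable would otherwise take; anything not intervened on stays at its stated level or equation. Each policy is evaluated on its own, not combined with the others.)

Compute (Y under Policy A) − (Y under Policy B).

216

Policy A (J − 31, T − 14):
  T = 69 − 14 = 55
  J = 5 − 31 = -26
  L = 270 − 4·55 = 50
  Y = 233 + 5·(-26) + 2·50 = 203
Policy B (T + 8, J − 39):
  T = 69 + 8 = 77
  J = 5 − 39 = -34
  L = 270 − 4·77 = -38
  Y = 233 + 5·(-34) + 2·(-38) = -13
Y: 203 − (-13) = 216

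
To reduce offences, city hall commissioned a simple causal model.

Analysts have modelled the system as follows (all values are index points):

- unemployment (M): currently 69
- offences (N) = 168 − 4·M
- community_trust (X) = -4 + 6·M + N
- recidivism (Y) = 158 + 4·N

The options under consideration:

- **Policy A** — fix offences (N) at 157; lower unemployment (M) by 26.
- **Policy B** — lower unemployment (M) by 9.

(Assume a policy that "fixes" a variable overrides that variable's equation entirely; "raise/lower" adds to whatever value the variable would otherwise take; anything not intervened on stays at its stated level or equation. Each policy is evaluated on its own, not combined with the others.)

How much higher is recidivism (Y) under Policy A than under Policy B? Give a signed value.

916

Policy A (N := 157, M − 26):
  M = 69 − 26 = 43
  N = 157
  Y = 158 + 4·157 = 786
Policy B (M − 9):
  M = 69 − 9 = 60
  N = 168 − 4·60 = -72
  Y = 158 + 4·(-72) = -130
Y: 786 − (-130) = 916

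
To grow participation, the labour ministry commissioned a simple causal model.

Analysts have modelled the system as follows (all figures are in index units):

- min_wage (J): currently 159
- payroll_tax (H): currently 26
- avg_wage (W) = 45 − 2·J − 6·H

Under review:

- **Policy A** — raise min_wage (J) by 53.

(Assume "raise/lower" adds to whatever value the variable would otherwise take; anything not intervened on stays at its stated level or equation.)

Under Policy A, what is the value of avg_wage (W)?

Policy A (J + 53):
  J = 159 + 53 = 212
  H = 26
  W = 45 − 2·212 − 6·26 = -535

-535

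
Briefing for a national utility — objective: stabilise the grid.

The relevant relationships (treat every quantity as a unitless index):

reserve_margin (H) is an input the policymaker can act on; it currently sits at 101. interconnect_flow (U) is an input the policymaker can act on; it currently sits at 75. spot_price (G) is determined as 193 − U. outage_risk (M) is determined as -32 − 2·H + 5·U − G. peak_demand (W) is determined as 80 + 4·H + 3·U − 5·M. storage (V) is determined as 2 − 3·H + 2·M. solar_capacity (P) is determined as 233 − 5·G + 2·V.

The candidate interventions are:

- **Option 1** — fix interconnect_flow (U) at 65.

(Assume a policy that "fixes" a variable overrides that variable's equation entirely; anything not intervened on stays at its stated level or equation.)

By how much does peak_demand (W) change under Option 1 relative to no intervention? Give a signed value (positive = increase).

Baseline:
  H = 101
  U = 75
  G = 193 − 75 = 118
  M = -32 − 2·101 + 5·75 − 118 = 23
  W = 80 + 4·101 + 3·75 − 5·23 = 594
Option 1 (U := 65):
  H = 101
  U = 65
  G = 193 − 65 = 128
  M = -32 − 2·101 + 5·65 − 128 = -37
  W = 80 + 4·101 + 3·65 − 5·(-37) = 864
Change in W: 864 − 594 = 270

270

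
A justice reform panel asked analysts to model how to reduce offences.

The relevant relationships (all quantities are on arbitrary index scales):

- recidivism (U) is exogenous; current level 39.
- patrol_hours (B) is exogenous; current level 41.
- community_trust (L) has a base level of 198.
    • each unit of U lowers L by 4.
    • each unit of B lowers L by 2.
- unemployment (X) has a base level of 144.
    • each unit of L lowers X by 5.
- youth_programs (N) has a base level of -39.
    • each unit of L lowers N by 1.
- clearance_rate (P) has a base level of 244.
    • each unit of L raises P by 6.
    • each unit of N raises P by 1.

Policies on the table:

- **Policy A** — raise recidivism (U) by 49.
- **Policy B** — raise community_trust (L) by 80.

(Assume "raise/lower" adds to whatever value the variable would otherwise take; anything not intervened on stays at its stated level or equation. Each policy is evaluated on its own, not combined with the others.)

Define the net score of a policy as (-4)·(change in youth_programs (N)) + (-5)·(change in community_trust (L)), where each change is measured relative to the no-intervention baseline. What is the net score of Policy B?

-80

Baseline:
  U = 39
  B = 41
  L = 198 − 4·39 − 2·41 = -40
  N = -39 − (-40) = 1
Policy B (L + 80):
  U = 39
  B = 41
  L = 198 − 4·39 − 2·41 (+80 from intervention) = 40
  N = -39 − 40 = -79
ΔN = -79 − 1 = -80; ΔL = 40 − (-40) = 80
Score = (-4)·(-80) + (-5)·80 = -80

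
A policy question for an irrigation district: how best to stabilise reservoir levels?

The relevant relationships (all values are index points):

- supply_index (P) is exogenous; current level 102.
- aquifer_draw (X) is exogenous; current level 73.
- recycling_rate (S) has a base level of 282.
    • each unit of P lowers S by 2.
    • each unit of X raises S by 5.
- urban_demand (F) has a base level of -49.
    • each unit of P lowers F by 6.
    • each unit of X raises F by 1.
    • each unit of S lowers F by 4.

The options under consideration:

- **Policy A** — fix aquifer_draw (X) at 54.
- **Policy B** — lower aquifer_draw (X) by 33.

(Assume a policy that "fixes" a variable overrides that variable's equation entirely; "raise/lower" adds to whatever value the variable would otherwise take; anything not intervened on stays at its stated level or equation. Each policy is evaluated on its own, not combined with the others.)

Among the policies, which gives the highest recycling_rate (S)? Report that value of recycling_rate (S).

348

Policy A (X := 54):
  P = 102
  X = 54
  S = 282 − 2·102 + 5·54 = 348
Policy B (X − 33):
  P = 102
  X = 73 − 33 = 40
  S = 282 − 2·102 + 5·40 = 278
Comparing — Policy A: S=348, Policy B: S=278. Highest is 348 (Policy A).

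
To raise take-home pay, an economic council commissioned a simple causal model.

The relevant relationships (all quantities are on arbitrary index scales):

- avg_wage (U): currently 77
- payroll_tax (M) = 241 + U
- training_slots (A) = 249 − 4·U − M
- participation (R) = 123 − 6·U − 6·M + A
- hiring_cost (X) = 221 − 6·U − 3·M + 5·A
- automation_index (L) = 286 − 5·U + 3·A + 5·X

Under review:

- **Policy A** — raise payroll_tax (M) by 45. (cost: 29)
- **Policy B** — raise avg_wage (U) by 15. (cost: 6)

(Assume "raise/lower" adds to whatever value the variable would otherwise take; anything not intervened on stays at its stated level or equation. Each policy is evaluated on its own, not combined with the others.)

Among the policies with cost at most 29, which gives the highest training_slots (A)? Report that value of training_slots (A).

-422

Policy A (M + 45):
  U = 77
  M = 241 + 77 (+45 from intervention) = 363
  A = 249 − 4·77 − 363 = -422
Policy B (U + 15):
  U = 77 + 15 = 92
  M = 241 + 92 = 333
  A = 249 − 4·92 − 333 = -452
Comparing — Policy A: A=-422, Policy B: A=-452. Highest is -422 (Policy A).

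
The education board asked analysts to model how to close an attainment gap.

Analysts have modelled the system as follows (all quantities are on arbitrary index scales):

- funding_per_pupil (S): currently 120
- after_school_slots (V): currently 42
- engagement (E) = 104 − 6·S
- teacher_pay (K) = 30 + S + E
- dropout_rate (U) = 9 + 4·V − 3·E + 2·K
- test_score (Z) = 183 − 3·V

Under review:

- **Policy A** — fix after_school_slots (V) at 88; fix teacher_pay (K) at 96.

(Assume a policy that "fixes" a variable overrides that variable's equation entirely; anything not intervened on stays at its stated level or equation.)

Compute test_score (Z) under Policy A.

Policy A (V := 88, K := 96):
  V = 88
  Z = 183 − 3·88 = -81

-81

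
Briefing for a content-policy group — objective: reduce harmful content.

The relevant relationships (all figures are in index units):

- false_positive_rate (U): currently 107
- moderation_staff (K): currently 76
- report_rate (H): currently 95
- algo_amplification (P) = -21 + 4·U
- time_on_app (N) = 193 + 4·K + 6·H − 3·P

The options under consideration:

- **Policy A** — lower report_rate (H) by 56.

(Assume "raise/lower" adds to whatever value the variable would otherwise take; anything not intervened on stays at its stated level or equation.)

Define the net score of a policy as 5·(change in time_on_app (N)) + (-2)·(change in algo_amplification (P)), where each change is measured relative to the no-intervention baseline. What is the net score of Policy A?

Baseline:
  U = 107
  K = 76
  H = 95
  P = -21 + 4·107 = 407
  N = 193 + 4·76 + 6·95 − 3·407 = -154
Policy A (H − 56):
  U = 107
  K = 76
  H = 95 − 56 = 39
  P = -21 + 4·107 = 407
  N = 193 + 4·76 + 6·39 − 3·407 = -490
ΔN = -490 − (-154) = -336; ΔP = 407 − 407 = 0
Score = 5·(-336) + (-2)·0 = -1680

-1680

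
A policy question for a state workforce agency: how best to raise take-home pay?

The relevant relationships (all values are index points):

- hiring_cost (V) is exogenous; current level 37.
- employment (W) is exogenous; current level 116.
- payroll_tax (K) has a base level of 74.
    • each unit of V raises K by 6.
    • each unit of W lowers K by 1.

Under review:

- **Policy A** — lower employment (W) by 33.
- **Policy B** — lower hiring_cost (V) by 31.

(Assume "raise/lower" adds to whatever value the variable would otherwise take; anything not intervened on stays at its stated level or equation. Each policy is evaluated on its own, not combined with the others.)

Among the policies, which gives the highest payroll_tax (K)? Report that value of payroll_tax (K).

Policy A (W − 33):
  V = 37
  W = 116 − 33 = 83
  K = 74 + 6·37 − 83 = 213
Policy B (V − 31):
  V = 37 − 31 = 6
  W = 116
  K = 74 + 6·6 − 116 = -6
Comparing — Policy A: K=213, Policy B: K=-6. Highest is 213 (Policy A).

213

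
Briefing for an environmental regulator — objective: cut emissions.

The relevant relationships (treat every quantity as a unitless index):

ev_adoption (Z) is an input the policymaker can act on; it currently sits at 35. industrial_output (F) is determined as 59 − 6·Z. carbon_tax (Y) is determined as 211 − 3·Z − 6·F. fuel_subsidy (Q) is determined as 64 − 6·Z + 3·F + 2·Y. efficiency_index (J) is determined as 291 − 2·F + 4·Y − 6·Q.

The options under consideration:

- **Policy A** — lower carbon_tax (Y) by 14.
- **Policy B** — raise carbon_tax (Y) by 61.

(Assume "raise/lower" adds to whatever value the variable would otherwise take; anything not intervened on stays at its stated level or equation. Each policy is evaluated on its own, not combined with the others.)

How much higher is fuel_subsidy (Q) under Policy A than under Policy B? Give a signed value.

Policy A (Y − 14):
  Z = 35
  F = 59 − 6·35 = -151
  Y = 211 − 3·35 − 6·(-151) (−14 from intervention) = 998
  Q = 64 − 6·35 + 3·(-151) + 2·998 = 1397
Policy B (Y + 61):
  Z = 35
  F = 59 − 6·35 = -151
  Y = 211 − 3·35 − 6·(-151) (+61 from intervention) = 1073
  Q = 64 − 6·35 + 3·(-151) + 2·1073 = 1547
Q: 1397 − 1547 = -150

-150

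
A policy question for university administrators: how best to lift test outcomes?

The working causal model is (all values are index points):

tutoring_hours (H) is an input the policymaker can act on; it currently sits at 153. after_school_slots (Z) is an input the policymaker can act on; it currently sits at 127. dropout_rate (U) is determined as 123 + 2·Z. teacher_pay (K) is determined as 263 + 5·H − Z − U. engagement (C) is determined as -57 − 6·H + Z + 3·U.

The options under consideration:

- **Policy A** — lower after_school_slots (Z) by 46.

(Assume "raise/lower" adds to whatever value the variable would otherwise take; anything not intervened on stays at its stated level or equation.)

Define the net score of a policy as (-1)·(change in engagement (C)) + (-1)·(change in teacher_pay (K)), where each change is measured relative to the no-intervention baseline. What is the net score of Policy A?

Baseline:
  H = 153
  Z = 127
  U = 123 + 2·127 = 377
  K = 263 + 5·153 − 127 − 377 = 524
  C = -57 − 6·153 + 127 + 3·377 = 283
Policy A (Z − 46):
  H = 153
  Z = 127 − 46 = 81
  U = 123 + 2·81 = 285
  K = 263 + 5·153 − 81 − 285 = 662
  C = -57 − 6·153 + 81 + 3·285 = -39
ΔC = -39 − 283 = -322; ΔK = 662 − 524 = 138
Score = (-1)·(-322) + (-1)·138 = 184

184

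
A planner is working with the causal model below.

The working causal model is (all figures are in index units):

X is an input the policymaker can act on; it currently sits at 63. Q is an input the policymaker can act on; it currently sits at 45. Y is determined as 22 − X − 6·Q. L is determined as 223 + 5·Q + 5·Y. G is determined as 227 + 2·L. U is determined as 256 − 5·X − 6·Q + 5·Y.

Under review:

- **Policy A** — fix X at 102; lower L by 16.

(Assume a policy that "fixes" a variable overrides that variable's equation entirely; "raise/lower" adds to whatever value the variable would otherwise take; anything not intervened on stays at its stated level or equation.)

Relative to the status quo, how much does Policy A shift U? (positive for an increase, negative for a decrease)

-390

Baseline:
  X = 63
  Q = 45
  Y = 22 − 63 − 6·45 = -311
  U = 256 − 5·63 − 6·45 + 5·(-311) = -1884
Policy A (X := 102, L − 16):
  X = 102
  Q = 45
  Y = 22 − 102 − 6·45 = -350
  U = 256 − 5·102 − 6·45 + 5·(-350) = -2274
Change in U: -2274 − (-1884) = -390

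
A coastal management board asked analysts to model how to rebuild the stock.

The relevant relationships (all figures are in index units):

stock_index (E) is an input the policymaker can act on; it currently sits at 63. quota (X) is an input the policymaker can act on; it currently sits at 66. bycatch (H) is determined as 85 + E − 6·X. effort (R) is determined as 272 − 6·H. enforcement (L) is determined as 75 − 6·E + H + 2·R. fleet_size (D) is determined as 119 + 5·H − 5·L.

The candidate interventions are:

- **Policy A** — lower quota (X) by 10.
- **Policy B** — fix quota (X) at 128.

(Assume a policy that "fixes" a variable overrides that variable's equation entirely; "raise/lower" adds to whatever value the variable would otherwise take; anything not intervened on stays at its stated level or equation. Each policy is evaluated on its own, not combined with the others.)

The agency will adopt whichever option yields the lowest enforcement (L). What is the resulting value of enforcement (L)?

Policy A (X − 10):
  E = 63
  X = 66 − 10 = 56
  H = 85 + 63 − 6·56 = -188
  R = 272 − 6·(-188) = 1400
  L = 75 − 6·63 + (-188) + 2·1400 = 2309
Policy B (X := 128):
  E = 63
  X = 128
  H = 85 + 63 − 6·128 = -620
  R = 272 − 6·(-620) = 3992
  L = 75 − 6·63 + (-620) + 2·3992 = 7061
Comparing — Policy A: L=2309, Policy B: L=7061. Lowest is 2309 (Policy A).

2309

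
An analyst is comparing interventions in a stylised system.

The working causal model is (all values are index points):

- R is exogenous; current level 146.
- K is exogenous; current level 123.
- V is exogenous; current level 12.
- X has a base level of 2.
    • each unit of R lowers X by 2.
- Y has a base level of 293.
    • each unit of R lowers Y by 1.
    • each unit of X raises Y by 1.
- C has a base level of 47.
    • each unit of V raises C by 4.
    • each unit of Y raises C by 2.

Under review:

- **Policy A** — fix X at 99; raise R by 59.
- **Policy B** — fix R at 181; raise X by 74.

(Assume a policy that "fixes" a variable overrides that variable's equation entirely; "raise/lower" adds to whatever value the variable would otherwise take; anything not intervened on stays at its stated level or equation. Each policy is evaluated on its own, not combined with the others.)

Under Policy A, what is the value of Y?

Policy A (X := 99, R + 59):
  R = 146 + 59 = 205
  X = 99
  Y = 293 − 205 + 99 = 187

187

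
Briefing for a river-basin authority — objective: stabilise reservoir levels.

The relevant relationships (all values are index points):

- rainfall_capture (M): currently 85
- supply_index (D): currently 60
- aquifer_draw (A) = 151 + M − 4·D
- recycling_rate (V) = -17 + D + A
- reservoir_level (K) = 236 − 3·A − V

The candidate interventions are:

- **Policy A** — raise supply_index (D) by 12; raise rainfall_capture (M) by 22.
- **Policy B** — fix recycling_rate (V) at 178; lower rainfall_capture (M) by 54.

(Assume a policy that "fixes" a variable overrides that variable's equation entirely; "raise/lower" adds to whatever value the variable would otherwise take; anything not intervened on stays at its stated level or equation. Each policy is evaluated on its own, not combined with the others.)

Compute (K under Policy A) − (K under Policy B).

Policy A (D + 12, M + 22):
  M = 85 + 22 = 107
  D = 60 + 12 = 72
  A = 151 + 107 − 4·72 = -30
  V = -17 + 72 + (-30) = 25
  K = 236 − 3·(-30) − 25 = 301
Policy B (V := 178, M − 54):
  M = 85 − 54 = 31
  D = 60
  A = 151 + 31 − 4·60 = -58
  V = 178
  K = 236 − 3·(-58) − 178 = 232
K: 301 − 232 = 69

69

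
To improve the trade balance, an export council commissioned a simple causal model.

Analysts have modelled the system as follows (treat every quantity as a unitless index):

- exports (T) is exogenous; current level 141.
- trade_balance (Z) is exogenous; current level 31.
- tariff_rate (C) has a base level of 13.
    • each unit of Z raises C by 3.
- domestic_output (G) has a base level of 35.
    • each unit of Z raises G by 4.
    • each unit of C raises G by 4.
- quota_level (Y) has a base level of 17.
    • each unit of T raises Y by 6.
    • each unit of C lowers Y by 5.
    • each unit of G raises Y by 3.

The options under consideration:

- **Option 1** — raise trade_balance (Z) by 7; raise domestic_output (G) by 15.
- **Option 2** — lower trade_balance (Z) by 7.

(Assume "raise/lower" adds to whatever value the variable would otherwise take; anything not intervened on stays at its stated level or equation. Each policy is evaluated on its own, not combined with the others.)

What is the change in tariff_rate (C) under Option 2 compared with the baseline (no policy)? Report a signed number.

Baseline:
  Z = 31
  C = 13 + 3·31 = 106
Option 2 (Z − 7):
  Z = 31 − 7 = 24
  C = 13 + 3·24 = 85
Change in C: 85 − 106 = -21

-21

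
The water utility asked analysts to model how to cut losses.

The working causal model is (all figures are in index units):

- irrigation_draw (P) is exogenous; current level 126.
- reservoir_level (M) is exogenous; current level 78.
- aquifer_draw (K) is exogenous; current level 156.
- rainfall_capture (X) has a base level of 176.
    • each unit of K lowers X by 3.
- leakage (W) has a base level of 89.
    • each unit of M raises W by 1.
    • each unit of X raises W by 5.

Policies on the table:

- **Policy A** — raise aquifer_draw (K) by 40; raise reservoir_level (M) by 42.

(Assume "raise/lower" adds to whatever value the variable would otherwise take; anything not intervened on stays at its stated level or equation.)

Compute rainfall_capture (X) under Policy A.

-412

Policy A (K + 40, M + 42):
  K = 156 + 40 = 196
  X = 176 − 3·196 = -412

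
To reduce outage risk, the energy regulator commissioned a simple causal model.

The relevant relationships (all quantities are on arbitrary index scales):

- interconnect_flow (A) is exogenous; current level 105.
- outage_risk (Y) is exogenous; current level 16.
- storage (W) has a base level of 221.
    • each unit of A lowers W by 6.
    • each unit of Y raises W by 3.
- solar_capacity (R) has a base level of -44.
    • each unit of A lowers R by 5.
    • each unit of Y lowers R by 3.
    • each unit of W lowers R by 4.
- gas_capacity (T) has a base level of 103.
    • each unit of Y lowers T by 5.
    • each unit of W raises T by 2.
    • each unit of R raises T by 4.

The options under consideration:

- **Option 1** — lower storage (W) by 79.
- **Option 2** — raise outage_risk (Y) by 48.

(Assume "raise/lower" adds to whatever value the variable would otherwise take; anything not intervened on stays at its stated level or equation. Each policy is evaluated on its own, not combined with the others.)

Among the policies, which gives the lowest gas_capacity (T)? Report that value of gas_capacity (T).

-223

Option 1 (W − 79):
  A = 105
  Y = 16
  W = 221 − 6·105 + 3·16 (−79 from intervention) = -440
  R = -44 − 5·105 − 3·16 − 4·(-440) = 1143
  T = 103 − 5·16 + 2·(-440) + 4·1143 = 3715
Option 2 (Y + 48):
  A = 105
  Y = 16 + 48 = 64
  W = 221 − 6·105 + 3·64 = -217
  R = -44 − 5·105 − 3·64 − 4·(-217) = 107
  T = 103 − 5·64 + 2·(-217) + 4·107 = -223
Comparing — Option 1: T=3715, Option 2: T=-223. Lowest is -223 (Option 2).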